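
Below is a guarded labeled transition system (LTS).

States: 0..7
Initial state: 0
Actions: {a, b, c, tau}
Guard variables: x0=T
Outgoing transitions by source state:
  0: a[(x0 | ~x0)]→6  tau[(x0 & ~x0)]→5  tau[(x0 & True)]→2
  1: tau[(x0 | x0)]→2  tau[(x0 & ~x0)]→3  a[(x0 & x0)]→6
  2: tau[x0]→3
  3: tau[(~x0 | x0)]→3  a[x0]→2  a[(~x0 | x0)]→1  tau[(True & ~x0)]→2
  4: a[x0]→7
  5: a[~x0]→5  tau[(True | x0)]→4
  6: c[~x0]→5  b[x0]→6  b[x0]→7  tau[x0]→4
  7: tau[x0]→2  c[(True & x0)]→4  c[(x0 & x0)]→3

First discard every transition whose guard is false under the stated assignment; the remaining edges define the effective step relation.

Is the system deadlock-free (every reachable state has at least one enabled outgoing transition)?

Answer: DEADLOCK-FREE

Trace:
Reach set: {0,1,2,3,4,6,7}
  0: a→6  tau→2  [2 exit(s)]
  1: a→6  tau→2  [2 exit(s)]
  2: tau→3  [1 exit(s)]
  3: a→1  a→2  tau→3  [3 exit(s)]
  4: a→7  [1 exit(s)]
  6: b→6  b→7  tau→4  [3 exit(s)]
  7: c→3  c→4  tau→2  [3 exit(s)]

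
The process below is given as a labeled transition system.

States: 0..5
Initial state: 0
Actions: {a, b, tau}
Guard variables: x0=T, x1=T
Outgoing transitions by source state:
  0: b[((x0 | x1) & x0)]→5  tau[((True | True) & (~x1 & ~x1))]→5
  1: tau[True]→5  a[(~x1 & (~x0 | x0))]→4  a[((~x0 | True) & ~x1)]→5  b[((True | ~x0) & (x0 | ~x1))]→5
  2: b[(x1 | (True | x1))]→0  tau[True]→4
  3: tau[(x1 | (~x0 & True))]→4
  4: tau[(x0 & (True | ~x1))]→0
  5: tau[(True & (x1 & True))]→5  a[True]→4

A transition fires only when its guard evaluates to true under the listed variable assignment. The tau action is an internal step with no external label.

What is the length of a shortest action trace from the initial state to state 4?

Answer: 2

Analysis:
Breadth-first toward 4:
  depth 0: {0}
  depth 1: {5}
  depth 2: {4}
4 enters at depth 2; path b·a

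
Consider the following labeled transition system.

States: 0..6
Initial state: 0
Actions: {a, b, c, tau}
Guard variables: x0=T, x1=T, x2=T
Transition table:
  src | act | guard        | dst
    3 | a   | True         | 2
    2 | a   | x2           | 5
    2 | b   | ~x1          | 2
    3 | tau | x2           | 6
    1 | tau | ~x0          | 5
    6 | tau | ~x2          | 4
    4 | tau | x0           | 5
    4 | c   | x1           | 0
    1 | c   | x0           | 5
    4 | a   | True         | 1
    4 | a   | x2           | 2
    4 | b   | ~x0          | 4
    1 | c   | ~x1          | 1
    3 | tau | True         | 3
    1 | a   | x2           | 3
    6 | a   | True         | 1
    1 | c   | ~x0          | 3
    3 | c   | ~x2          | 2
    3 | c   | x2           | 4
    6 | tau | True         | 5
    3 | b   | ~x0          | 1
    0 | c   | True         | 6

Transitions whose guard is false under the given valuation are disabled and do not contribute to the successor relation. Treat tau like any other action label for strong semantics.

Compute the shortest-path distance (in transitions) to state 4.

Answer: 4

Analysis:
BFS to 4:
  depth 0: {0}
  depth 1: {6}
  depth 2: {1,5}
  depth 3: {3}
  depth 4: {2,4}
depth(4)=4, e.g. c·a·a·c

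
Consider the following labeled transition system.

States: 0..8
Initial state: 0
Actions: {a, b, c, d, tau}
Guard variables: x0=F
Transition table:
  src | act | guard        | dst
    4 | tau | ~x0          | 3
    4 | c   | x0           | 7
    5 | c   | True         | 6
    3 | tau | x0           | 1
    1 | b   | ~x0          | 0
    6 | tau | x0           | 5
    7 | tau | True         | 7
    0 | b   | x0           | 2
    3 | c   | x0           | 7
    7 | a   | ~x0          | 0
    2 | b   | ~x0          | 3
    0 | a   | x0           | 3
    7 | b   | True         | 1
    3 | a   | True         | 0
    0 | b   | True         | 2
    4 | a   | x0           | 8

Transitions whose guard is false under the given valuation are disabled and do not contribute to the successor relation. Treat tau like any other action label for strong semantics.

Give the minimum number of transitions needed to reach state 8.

Answer: UNREACHABLE

Working:
BFS to 8:
  Layer 0: {0}
  Layer 1: {2}
  Layer 2: {3}
8 never appears.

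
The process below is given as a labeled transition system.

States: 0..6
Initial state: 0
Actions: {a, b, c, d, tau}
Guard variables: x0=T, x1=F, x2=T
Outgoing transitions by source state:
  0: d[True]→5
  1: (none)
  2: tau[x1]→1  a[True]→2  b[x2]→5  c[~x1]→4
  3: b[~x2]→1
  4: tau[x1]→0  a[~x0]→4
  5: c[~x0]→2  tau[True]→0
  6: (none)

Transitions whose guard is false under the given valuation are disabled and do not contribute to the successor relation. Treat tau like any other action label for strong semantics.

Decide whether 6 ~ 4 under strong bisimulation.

Compute ~ classes (split until stable):
  round 0: {{0,1,2,3,4,5,6}}
  round 1: {{0},{1,3,4,6},{2},{5}}
stable after 2 split(s): 4 block(s)
6∈{1,3,4,6}, 4∈{1,3,4,6}

Answer: BISIMILAR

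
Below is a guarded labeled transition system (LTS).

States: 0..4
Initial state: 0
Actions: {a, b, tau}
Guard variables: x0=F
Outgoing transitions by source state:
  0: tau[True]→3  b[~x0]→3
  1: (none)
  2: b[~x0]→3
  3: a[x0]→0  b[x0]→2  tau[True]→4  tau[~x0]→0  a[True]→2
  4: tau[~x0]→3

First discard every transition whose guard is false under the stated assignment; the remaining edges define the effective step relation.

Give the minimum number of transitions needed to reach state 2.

Breadth-first toward 2:
  L0 = {0}
  L1 = {3}
  L2 = {2,4}
first hit 2 at d=2 via b·a

Answer: 2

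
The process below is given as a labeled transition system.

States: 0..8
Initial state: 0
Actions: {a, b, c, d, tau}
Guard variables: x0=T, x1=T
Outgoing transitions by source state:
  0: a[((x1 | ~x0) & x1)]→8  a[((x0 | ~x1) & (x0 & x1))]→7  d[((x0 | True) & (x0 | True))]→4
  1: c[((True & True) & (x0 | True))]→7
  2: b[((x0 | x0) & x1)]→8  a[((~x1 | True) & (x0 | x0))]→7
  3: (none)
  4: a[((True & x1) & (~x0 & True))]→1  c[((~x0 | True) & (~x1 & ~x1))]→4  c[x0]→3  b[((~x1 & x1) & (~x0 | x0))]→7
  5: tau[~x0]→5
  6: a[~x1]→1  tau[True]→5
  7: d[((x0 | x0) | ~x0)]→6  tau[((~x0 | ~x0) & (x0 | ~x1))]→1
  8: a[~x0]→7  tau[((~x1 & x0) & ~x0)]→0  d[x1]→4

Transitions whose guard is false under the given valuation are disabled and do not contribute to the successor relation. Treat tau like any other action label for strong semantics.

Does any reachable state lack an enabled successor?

Reachable = {0,3,4,5,6,7,8}
  0: a→7  a→8  d→4  [deg 3]
  3: ∅  [no exit]
  4: c→3  [deg 1]
  5: ∅  [no exit]
  6: tau→5  [deg 1]
  7: d→6  [deg 1]
  8: d→4  [deg 1]
witness 3: d·c

Answer: DEADLOCK at state 3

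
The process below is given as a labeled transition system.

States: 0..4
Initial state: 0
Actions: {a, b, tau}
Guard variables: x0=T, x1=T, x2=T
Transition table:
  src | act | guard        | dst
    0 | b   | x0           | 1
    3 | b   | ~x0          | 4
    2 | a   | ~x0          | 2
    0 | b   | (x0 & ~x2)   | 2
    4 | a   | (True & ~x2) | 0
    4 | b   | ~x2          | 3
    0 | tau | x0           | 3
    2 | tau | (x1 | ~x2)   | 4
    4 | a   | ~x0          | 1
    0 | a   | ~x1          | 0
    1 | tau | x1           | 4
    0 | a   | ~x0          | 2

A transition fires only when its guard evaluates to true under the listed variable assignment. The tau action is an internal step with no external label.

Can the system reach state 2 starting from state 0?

Guard filter leaves 4 enabled edge(s).
L0 = {0}
L1 = {1,3}  total {0,1,3}
L2 = {4}  total {0,1,3,4}
Reachable = {0,1,3,4}

Answer: UNREACHABLE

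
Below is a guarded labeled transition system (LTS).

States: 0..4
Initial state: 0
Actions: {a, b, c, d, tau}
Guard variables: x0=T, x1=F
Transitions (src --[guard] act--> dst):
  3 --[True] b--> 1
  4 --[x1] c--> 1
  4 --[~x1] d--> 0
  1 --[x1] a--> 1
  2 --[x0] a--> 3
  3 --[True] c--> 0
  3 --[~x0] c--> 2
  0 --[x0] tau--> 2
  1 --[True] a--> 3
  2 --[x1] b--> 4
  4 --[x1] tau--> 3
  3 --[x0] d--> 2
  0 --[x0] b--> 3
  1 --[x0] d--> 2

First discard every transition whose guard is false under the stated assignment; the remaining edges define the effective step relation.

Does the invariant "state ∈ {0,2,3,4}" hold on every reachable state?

Safe = {0,2,3,4}
Reachable = {0,1,2,3}
  0: safe
  1: VIOLATES
  2: safe
  3: safe
counterexample path to 1: b·b

Answer: INVARIANT VIOLATED at state 1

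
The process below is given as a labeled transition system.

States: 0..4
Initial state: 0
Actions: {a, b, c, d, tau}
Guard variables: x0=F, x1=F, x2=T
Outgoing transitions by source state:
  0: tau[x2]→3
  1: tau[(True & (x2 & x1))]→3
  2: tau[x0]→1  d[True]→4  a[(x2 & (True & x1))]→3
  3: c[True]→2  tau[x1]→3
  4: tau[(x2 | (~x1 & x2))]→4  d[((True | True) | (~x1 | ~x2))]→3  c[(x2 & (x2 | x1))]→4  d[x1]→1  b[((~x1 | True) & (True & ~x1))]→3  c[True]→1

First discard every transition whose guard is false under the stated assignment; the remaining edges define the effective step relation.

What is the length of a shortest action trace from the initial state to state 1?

Layered search for 1:
  Layer 0: {0}
  Layer 1: {3}
  Layer 2: {2}
  Layer 3: {4}
  Layer 4: {1}
first hit 1 at d=4 via tau·c·d·c

Answer: 4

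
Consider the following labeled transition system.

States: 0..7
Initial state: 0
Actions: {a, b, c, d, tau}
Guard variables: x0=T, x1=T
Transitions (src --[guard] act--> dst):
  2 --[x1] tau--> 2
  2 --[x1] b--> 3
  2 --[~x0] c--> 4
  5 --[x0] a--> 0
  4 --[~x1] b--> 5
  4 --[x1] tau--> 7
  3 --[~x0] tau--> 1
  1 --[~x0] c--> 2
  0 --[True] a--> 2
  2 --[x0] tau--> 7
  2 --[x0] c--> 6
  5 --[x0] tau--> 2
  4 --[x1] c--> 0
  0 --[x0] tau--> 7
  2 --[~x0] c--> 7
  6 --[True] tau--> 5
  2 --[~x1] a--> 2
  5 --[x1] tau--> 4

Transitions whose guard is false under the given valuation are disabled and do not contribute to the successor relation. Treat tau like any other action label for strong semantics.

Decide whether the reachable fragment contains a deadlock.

Answer: DEADLOCK at state 3

Analysis:
Reachable = {0,2,3,4,5,6,7}
  0: a→2  tau→7  [2 out]
  2: b→3  c→6  tau→2  tau→7  [4 out]
  3: ∅  [deadlock]
  4: c→0  tau→7  [2 out]
  5: a→0  tau→2  tau→4  [3 out]
  6: tau→5  [1 out]
  7: ∅  [deadlock]
Path to 3: a·b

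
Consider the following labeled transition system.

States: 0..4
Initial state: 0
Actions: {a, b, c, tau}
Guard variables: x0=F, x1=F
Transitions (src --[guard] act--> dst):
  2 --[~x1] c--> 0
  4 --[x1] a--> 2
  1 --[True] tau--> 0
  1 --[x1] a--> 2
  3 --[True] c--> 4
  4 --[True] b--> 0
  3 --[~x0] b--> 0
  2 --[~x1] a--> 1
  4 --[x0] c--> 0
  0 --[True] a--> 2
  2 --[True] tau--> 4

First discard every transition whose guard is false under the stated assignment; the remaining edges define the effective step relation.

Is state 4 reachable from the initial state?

Guard filter leaves 8 enabled edge(s).
L0 = {0}
L1 = {2}  now seen {0,2}
L2 = {1,4}  now seen {0,1,2,4}
Reach set: {0,1,2,4}
Path to 4: a·tau

Answer: REACHABLE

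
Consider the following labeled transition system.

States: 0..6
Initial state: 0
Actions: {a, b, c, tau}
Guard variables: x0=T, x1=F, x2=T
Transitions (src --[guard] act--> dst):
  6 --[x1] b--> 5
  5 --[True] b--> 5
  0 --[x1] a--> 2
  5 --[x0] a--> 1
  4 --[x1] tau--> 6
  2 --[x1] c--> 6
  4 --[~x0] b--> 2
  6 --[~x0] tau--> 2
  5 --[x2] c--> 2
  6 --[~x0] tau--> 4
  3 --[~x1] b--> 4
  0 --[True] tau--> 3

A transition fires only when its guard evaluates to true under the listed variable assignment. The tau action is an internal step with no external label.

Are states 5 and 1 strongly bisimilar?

Bisimulation quotient by refinement:
  π0 = {{0,1,2,3,4,5,6}}
  π1 = {{0},{1,2,4,6},{3},{5}}
Fixed point at round 2; 4 class(es).
[5]={5}  [1]={1,2,4,6}

Answer: NOT BISIMILAR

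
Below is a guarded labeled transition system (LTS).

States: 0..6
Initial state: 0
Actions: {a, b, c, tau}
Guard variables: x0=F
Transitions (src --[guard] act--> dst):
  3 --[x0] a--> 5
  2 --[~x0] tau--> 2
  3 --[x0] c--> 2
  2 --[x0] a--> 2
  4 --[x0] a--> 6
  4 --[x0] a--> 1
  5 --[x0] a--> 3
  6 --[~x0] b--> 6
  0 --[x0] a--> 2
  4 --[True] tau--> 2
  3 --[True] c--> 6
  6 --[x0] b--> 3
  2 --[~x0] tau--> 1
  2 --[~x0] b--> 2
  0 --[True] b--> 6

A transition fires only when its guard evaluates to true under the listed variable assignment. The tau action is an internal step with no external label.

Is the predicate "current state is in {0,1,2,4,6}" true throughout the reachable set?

Answer: INVARIANT HOLDS

Analysis:
Safe = {0,1,2,4,6}
R = {0,6}
  0: ✓
  6: ✓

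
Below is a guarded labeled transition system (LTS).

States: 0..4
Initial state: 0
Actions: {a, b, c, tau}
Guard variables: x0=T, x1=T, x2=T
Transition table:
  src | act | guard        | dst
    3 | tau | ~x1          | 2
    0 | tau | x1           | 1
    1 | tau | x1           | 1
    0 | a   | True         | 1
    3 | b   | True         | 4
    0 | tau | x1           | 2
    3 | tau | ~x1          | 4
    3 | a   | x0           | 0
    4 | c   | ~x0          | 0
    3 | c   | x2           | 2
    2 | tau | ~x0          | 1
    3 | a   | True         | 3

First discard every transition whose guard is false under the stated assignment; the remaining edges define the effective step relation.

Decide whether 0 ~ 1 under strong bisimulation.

Answer: NOT BISIMILAR

Working:
Bisimulation quotient by refinement:
  π0 = {{0,1,2,3,4}}
  π1 = {{0},{1},{2,4},{3}}
4 equivalence class(es) (converged in 2)
class of 0: {0}; class of 1: {1}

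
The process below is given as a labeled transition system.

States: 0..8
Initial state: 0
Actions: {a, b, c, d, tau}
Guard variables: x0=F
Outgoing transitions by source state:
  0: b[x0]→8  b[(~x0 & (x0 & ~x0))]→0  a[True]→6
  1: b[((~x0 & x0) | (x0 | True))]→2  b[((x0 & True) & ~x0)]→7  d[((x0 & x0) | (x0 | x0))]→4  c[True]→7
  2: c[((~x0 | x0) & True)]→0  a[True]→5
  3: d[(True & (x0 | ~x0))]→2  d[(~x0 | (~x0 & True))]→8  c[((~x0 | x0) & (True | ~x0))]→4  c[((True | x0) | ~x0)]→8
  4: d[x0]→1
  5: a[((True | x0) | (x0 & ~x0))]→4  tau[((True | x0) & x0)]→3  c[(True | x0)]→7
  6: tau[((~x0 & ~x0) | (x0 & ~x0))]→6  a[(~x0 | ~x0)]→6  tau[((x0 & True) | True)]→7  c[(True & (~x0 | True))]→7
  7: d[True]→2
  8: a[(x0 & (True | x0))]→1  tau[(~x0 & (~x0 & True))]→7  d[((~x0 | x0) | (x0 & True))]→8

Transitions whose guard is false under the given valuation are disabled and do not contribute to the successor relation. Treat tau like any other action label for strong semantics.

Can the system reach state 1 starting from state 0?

18 transition(s) survive guard evaluation.
L0 = {0}
L1 = {6}  now seen {0,6}
L2 = {7}  now seen {0,6,7}
L3 = {2}  now seen {0,2,6,7}
L4 = {5}  now seen {0,2,5,6,7}
L5 = {4}  now seen {0,2,4,5,6,7}
R = {0,2,4,5,6,7}

Answer: UNREACHABLE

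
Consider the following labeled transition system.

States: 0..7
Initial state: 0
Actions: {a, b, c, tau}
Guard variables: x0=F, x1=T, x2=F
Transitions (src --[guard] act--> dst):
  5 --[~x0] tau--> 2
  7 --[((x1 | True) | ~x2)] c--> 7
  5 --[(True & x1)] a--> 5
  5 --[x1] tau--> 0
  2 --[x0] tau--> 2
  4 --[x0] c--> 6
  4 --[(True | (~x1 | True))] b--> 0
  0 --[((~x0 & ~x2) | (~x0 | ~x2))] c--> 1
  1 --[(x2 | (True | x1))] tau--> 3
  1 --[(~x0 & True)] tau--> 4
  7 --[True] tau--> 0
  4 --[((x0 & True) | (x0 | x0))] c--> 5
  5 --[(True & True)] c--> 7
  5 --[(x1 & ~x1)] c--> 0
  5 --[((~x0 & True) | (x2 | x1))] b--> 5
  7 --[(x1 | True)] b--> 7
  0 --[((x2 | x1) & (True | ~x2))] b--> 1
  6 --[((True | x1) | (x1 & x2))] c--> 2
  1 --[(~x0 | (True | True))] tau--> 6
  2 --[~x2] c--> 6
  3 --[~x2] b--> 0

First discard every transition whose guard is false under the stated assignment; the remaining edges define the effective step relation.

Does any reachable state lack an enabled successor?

Answer: DEADLOCK-FREE

Trace:
R = {0,1,2,3,4,6}
  0: b→1  c→1  [2 exit(s)]
  1: tau→3  tau→4  tau→6  [3 exit(s)]
  2: c→6  [1 exit(s)]
  3: b→0  [1 exit(s)]
  4: b→0  [1 exit(s)]
  6: c→2  [1 exit(s)]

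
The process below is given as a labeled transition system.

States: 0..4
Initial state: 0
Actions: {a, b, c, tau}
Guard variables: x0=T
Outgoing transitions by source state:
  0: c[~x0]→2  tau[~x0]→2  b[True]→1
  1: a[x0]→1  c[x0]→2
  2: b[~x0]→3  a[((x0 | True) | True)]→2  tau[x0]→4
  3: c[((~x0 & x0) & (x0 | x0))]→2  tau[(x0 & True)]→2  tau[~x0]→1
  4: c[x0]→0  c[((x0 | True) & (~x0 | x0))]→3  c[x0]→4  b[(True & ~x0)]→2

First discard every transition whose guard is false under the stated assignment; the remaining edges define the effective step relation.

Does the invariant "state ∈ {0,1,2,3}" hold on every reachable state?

Inv-set: {0,1,2,3}
R = {0,1,2,3,4}
  0: ✓
  1: ✓
  2: ✓
  3: ✓
  4: VIOLATES
counterexample path to 4: b·c·tau

Answer: INVARIANT VIOLATED at state 4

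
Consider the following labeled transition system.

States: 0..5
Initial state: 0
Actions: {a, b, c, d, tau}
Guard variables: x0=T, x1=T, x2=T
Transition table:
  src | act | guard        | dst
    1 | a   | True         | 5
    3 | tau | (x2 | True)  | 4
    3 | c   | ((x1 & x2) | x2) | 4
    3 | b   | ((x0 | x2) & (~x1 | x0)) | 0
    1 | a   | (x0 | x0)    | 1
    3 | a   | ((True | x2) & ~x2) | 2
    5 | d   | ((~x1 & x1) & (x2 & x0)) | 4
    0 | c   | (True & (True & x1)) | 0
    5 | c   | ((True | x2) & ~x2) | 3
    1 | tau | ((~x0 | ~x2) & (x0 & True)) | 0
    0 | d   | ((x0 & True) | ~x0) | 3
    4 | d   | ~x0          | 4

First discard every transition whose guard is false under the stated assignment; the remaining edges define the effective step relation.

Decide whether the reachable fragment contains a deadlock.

Answer: DEADLOCK at state 4

Trace:
Reachable = {0,3,4}
  0: c→0  d→3  [2 out]
  3: b→0  c→4  tau→4  [3 out]
  4: ∅  [no exit]
witness 4: d·tau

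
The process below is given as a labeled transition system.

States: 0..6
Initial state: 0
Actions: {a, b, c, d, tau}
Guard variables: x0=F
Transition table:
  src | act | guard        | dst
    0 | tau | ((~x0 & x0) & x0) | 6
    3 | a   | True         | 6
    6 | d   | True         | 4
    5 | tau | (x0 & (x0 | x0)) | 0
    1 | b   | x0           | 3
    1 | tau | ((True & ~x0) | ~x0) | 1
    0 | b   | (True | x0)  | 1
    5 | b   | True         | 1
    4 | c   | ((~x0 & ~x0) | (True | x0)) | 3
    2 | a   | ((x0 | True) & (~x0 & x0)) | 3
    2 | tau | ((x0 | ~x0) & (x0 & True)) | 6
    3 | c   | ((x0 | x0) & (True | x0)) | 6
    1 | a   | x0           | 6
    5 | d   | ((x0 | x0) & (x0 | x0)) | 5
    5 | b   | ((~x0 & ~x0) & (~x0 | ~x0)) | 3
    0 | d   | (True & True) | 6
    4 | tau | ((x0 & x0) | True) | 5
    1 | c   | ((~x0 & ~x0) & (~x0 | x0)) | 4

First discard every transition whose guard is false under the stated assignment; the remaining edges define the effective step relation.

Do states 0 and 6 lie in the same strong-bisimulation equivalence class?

Bisimulation quotient by refinement:
  π0 = {{0,1,2,3,4,5,6}}
  π1 = {{0},{1,4},{2},{3},{5},{6}}
  π2 = {{0},{1},{2},{3},{4},{5},{6}}
7 equivalence class(es) (converged in 3)
0∈{0}, 6∈{6}

Answer: NOT BISIMILAR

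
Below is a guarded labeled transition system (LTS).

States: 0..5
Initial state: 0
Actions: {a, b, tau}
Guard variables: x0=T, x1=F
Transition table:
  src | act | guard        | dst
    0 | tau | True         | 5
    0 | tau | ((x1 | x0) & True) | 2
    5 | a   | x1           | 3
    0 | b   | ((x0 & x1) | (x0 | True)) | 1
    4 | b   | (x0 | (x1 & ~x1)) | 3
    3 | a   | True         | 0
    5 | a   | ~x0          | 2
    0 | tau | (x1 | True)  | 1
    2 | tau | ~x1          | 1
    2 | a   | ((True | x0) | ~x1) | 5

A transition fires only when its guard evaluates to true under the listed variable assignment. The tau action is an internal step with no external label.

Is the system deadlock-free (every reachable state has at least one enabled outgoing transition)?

R = {0,1,2,5}
  0: b→1  tau→1  tau→2  tau→5  [deg 4]
  1: ∅  [no exit]
  2: a→5  tau→1  [deg 2]
  5: ∅  [no exit]
trace reaching 1: tau

Answer: DEADLOCK at state 1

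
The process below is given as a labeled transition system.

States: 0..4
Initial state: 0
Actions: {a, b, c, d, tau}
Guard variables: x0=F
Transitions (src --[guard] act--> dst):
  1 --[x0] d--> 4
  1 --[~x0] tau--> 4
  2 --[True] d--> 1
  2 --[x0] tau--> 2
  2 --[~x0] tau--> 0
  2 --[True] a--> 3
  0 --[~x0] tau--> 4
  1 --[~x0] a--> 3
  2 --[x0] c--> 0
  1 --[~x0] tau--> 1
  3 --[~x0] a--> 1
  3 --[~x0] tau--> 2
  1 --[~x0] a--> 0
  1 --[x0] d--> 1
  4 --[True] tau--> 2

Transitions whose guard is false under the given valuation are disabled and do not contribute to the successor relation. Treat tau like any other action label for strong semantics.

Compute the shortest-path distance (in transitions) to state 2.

Answer: 2

Trace:
Layered search for 2:
  Layer 0: {0}
  Layer 1: {4}
  Layer 2: {2}
2 enters at depth 2; path tau·tau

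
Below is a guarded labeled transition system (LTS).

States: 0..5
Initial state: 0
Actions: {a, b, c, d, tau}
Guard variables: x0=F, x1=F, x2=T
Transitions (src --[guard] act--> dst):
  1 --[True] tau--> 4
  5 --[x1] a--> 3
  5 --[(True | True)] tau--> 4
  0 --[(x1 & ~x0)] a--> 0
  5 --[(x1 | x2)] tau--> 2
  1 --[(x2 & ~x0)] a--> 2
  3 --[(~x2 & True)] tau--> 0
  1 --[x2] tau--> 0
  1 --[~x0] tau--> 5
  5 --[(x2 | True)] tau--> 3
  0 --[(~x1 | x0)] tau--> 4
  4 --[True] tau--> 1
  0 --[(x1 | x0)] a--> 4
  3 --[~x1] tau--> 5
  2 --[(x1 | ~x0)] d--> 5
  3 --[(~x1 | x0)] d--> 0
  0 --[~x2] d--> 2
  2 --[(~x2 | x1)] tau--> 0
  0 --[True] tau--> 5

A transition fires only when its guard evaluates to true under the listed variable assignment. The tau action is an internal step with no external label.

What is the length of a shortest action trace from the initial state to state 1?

BFS to 1:
  depth 0: {0}
  depth 1: {4,5}
  depth 2: {1,2,3}
first hit 1 at d=2 via tau·tau

Answer: 2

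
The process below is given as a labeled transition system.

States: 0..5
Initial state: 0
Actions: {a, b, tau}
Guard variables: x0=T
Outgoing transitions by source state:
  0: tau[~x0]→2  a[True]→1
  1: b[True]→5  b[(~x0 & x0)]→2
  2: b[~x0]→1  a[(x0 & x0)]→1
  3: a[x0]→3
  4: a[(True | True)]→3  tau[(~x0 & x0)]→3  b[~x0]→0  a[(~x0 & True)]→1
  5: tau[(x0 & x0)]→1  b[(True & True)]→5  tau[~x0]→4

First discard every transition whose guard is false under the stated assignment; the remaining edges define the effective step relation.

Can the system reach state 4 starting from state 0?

After dropping false guards: 7 live edges.
depth 0: {0}
depth 1: {1}  cumulative {0,1}
depth 2: {5}  cumulative {0,1,5}
R = {0,1,5}

Answer: UNREACHABLE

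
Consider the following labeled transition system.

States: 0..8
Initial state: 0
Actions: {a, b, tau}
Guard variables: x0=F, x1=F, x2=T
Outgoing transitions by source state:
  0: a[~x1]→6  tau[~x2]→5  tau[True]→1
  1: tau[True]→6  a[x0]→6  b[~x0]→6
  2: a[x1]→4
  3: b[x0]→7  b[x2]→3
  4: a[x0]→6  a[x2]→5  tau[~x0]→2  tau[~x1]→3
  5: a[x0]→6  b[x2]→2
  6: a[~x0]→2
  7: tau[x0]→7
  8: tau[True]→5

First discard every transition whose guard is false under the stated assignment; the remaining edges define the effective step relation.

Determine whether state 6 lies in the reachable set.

Guard filter leaves 11 enabled edge(s).
depth 0: {0}
depth 1: {1,6}  now seen {0,1,6}
depth 2: {2}  now seen {0,1,2,6}
Reach set: {0,1,2,6}
trace reaching 6: a

Answer: REACHABLE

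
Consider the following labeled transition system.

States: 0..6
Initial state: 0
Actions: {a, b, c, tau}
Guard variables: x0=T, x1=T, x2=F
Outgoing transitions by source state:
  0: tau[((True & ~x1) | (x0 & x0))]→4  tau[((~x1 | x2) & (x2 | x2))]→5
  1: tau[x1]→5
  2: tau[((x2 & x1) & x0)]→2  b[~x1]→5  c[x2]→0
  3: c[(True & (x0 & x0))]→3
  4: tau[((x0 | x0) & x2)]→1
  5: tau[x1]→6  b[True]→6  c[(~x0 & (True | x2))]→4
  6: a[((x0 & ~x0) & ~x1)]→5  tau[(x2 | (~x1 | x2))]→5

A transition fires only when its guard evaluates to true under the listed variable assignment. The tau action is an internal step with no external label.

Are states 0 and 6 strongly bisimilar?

Answer: NOT BISIMILAR

Analysis:
Refine partition for ~:
  π0 = {{0,1,2,3,4,5,6}}
  π1 = {{0,1},{2,4,6},{3},{5}}
  π2 = {{0},{1},{2,4,6},{3},{5}}
5 equivalence class(es) (converged in 3)
0∈{0}, 6∈{2,4,6}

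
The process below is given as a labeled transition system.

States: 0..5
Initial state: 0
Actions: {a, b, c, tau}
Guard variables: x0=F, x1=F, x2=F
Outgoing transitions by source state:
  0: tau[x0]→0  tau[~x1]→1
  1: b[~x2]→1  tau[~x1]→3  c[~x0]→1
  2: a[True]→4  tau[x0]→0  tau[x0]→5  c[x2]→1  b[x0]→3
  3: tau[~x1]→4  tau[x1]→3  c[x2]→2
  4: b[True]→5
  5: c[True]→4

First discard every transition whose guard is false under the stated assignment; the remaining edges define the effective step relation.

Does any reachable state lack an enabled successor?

Answer: DEADLOCK-FREE

Trace:
Reachable = {0,1,3,4,5}
  0: tau→1  [1 out]
  1: b→1  c→1  tau→3  [3 out]
  3: tau→4  [1 out]
  4: b→5  [1 out]
  5: c→4  [1 out]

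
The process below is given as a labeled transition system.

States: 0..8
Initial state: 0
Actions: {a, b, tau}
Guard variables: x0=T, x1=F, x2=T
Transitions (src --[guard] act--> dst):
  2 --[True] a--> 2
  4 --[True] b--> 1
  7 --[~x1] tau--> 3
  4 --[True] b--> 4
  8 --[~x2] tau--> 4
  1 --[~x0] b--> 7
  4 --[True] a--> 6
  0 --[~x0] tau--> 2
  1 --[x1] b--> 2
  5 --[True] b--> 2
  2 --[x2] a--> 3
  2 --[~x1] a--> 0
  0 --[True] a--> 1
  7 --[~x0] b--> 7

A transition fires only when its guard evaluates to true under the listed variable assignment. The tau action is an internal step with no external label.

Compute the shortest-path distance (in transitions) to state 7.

Answer: UNREACHABLE

Working:
Breadth-first toward 7:
  L0 = {0}
  L1 = {1}
7 never appears.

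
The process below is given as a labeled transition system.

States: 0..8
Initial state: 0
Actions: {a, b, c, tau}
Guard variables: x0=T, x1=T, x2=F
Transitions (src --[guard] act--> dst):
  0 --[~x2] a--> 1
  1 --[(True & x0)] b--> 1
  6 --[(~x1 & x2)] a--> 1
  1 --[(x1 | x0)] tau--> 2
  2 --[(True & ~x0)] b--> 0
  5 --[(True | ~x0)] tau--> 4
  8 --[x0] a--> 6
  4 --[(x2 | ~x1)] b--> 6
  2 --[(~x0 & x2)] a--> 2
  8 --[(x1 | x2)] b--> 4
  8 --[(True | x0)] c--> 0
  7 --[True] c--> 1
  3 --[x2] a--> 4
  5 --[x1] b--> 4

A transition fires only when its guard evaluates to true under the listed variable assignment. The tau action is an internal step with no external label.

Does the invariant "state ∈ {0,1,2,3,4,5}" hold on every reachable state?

Answer: INVARIANT HOLDS

Working:
Inv-set: {0,1,2,3,4,5}
R = {0,1,2}
  0: ok
  1: ok
  2: ok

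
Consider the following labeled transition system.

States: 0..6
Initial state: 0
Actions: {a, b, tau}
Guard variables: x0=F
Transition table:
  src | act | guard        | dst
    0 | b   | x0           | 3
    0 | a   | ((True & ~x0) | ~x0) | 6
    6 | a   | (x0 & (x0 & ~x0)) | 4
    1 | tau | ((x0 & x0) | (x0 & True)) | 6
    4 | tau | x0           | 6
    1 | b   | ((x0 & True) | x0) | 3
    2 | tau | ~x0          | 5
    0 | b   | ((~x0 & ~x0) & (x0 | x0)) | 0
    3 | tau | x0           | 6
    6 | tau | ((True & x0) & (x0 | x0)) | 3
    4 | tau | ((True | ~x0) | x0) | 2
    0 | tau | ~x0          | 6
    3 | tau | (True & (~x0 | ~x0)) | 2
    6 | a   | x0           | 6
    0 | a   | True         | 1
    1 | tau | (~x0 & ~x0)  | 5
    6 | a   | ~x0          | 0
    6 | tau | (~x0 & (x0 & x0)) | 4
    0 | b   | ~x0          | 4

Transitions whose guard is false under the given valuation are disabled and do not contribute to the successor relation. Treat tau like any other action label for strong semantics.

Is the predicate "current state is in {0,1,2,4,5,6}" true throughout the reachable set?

Allowed set {0,1,2,4,5,6}
Reach set: {0,1,2,4,5,6}
  0: ok
  1: ok
  2: ok
  4: ok
  5: ok
  6: ok

Answer: INVARIANT HOLDS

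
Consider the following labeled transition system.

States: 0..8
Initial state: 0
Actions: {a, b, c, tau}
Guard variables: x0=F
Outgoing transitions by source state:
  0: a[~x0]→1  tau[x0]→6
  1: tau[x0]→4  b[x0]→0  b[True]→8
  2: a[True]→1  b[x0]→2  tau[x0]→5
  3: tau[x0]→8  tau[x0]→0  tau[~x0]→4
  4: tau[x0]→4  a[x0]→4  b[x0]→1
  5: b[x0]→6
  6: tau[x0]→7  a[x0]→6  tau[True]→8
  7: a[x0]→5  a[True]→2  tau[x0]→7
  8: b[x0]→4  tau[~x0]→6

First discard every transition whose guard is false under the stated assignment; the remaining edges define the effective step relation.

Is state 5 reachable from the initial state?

Guard filter leaves 7 enabled edge(s).
depth 0: {0}
depth 1: {1}  now seen {0,1}
depth 2: {8}  now seen {0,1,8}
depth 3: {6}  now seen {0,1,6,8}
R = {0,1,6,8}

Answer: UNREACHABLE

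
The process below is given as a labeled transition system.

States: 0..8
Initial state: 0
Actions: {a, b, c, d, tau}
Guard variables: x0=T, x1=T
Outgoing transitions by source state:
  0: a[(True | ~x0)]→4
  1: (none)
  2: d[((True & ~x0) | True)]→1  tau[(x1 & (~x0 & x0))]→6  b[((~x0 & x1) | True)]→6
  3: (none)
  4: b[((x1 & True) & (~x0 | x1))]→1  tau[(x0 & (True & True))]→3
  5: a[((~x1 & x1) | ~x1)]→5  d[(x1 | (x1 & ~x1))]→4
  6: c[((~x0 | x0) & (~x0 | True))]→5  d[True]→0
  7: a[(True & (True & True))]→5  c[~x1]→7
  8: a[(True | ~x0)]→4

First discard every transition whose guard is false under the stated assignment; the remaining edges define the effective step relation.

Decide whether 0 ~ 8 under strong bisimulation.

Bisimulation quotient by refinement:
  P[0] = {{0,1,2,3,4,5,6,7,8}}
  P[1] = {{0,7,8},{1,3},{2},{4},{5},{6}}
  P[2] = {{0,8},{1,3},{2},{4},{5},{6},{7}}
Fixed point at round 3; 7 class(es).
class of 0: {0,8}; class of 8: {0,8}

Answer: BISIMILAR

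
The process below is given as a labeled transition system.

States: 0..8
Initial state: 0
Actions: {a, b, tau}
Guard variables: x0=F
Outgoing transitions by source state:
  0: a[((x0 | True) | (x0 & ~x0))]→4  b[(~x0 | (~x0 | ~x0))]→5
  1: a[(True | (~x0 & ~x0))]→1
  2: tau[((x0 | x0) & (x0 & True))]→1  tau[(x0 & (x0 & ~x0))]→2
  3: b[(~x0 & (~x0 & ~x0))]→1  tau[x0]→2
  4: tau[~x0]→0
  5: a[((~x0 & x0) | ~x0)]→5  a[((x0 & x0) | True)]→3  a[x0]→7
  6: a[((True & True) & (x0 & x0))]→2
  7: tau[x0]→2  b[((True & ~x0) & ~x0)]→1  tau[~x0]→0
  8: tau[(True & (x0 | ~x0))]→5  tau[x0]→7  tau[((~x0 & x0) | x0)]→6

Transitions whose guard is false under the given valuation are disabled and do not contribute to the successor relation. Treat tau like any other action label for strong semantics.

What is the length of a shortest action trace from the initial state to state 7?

Layered search for 7:
  Layer 0: {0}
  Layer 1: {4,5}
  Layer 2: {3}
  Layer 3: {1}
7 never appears.

Answer: UNREACHABLE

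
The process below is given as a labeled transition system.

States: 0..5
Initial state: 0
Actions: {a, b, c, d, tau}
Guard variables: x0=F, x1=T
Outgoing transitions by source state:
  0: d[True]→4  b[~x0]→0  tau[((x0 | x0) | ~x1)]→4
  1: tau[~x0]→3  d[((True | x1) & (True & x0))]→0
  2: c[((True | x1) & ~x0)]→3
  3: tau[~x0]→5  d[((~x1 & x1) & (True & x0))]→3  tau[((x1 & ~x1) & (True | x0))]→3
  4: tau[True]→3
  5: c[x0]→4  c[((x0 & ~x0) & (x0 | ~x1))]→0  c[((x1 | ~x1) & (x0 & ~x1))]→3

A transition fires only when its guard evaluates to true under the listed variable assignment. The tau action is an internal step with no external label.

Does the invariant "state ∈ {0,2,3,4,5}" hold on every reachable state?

Answer: INVARIANT HOLDS

Working:
Inv-set: {0,2,3,4,5}
R = {0,3,4,5}
  0: ✓
  3: ✓
  4: ✓
  5: ✓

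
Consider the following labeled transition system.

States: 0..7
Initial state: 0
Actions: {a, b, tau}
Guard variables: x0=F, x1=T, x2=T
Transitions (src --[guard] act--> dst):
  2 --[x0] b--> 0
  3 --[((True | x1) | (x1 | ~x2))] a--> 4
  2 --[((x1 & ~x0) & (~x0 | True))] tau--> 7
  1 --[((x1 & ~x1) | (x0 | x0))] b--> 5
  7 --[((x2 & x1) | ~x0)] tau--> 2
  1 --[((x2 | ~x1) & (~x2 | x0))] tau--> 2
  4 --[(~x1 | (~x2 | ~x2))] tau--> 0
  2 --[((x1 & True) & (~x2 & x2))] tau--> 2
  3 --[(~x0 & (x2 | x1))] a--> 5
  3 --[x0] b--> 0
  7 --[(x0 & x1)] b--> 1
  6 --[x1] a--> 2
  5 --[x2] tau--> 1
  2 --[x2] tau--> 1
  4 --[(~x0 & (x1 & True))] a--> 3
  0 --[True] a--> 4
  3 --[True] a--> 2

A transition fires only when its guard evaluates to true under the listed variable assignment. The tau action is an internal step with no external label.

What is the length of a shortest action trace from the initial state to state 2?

Answer: 3

Analysis:
Breadth-first toward 2:
  depth 0: {0}
  depth 1: {4}
  depth 2: {3}
  depth 3: {2,5}
2 enters at depth 3; path a·a·a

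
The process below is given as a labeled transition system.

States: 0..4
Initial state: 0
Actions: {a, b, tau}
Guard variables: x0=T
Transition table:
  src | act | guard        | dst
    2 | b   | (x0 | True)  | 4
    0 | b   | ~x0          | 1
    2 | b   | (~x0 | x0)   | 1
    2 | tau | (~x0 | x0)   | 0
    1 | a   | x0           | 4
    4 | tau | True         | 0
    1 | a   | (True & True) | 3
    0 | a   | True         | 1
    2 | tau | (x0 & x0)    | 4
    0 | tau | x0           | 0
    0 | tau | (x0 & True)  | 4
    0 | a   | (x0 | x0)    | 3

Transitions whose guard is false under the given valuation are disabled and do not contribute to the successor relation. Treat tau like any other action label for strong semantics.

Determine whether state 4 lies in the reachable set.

Guard filter leaves 11 enabled edge(s).
L0 = {0}
L1 = {1,3,4}  total {0,1,3,4}
R = {0,1,3,4}
witness 4: tau

Answer: REACHABLE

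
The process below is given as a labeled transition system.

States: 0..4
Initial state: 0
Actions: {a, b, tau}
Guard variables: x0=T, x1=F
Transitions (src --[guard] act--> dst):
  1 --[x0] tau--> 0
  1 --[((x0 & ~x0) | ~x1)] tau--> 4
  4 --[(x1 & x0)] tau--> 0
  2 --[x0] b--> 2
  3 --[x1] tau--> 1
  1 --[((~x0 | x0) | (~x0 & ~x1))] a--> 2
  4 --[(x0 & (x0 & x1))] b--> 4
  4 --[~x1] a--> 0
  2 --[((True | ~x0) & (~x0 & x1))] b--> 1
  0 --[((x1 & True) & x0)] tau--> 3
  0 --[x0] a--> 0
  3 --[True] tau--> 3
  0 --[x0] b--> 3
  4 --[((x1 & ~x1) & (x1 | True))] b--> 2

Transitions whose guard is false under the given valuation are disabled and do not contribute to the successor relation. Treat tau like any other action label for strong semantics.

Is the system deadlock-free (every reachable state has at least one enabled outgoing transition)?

Answer: DEADLOCK-FREE

Working:
Reach set: {0,3}
  0: a→0  b→3  [2 exit(s)]
  3: tau→3  [1 exit(s)]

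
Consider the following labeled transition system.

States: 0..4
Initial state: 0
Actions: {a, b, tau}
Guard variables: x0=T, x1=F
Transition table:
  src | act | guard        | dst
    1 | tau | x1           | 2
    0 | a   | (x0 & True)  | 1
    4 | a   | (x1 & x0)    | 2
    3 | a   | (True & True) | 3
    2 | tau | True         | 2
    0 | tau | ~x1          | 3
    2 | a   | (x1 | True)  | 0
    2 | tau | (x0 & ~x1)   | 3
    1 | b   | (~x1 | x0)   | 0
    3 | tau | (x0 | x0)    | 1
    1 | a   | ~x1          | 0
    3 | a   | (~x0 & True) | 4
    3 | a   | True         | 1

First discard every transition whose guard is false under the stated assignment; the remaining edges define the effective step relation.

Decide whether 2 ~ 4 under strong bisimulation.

Refine partition for ~:
  π0 = {{0,1,2,3,4}}
  π1 = {{0,2,3},{1},{4}}
  π2 = {{0},{1},{2},{3},{4}}
stable after 3 split(s): 5 block(s)
class of 2: {2}; class of 4: {4}

Answer: NOT BISIMILAR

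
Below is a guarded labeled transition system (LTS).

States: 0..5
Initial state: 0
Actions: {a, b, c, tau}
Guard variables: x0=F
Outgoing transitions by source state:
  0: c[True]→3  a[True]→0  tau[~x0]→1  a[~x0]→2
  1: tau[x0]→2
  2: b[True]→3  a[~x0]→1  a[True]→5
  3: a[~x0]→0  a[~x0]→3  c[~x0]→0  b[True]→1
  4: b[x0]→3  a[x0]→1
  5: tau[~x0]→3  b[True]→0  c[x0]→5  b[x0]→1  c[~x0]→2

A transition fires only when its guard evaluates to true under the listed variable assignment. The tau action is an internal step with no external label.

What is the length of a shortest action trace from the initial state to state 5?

Breadth-first toward 5:
  depth 0: {0}
  depth 1: {1,2,3}
  depth 2: {5}
depth(5)=2, e.g. a·a

Answer: 2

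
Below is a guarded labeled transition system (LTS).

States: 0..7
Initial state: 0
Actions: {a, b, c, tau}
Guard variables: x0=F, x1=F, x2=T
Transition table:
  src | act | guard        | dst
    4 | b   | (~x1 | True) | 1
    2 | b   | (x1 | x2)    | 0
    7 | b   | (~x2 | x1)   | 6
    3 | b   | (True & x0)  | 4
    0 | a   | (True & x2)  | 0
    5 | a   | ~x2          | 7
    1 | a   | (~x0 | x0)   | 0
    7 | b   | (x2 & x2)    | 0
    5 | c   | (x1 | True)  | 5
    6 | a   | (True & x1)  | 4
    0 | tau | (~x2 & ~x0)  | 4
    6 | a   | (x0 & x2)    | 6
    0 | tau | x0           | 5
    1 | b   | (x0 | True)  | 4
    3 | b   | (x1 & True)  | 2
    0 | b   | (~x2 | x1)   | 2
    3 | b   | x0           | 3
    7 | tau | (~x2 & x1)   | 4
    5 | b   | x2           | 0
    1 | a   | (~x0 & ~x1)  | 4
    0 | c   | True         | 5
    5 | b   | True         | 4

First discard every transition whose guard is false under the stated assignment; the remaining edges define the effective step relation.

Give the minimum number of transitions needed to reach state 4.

Answer: 2

Analysis:
Layered search for 4:
  depth 0: {0}
  depth 1: {5}
  depth 2: {4}
depth(4)=2, e.g. c·b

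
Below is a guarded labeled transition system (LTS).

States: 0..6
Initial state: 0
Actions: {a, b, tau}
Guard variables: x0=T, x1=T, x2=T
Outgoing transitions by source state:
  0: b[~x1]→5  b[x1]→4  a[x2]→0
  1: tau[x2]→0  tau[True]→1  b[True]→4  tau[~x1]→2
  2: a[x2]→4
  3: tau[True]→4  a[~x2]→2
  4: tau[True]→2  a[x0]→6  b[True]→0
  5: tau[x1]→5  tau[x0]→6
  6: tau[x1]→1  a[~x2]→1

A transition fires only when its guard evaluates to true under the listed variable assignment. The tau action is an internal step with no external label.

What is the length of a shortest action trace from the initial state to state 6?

Answer: 2

Working:
Layered search for 6:
  depth 0: {0}
  depth 1: {4}
  depth 2: {2,6}
6 enters at depth 2; path b·a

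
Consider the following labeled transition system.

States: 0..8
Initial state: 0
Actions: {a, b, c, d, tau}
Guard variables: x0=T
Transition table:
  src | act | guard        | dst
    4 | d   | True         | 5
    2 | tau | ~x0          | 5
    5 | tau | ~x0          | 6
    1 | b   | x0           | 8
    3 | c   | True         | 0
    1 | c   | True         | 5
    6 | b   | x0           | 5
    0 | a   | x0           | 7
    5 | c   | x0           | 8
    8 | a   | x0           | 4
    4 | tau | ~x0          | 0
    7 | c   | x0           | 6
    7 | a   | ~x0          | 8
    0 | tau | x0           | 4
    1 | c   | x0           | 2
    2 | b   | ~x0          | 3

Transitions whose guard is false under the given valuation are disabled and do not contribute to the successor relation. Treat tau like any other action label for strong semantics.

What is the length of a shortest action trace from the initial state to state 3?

BFS to 3:
  Layer 0: {0}
  Layer 1: {4,7}
  Layer 2: {5,6}
  Layer 3: {8}
3 never appears.

Answer: UNREACHABLE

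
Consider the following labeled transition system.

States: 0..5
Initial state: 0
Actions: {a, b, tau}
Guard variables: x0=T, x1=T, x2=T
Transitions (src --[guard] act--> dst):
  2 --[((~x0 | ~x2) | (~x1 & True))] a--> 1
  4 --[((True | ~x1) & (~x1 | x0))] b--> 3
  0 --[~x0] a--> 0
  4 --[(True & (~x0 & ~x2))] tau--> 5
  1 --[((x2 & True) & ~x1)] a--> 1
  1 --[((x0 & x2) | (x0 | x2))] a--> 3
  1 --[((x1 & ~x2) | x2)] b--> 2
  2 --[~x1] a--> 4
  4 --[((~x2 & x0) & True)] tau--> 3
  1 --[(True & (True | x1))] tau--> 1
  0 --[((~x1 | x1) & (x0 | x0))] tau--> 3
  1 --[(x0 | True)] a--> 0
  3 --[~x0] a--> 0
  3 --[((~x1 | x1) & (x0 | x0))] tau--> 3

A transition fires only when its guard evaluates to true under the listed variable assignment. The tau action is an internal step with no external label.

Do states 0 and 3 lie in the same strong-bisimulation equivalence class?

Answer: BISIMILAR

Analysis:
Refine partition for ~:
  round 0: {{0,1,2,3,4,5}}
  round 1: {{0,3},{1},{2,5},{4}}
Fixed point at round 2; 4 class(es).
[0]={0,3}  [3]={0,3}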